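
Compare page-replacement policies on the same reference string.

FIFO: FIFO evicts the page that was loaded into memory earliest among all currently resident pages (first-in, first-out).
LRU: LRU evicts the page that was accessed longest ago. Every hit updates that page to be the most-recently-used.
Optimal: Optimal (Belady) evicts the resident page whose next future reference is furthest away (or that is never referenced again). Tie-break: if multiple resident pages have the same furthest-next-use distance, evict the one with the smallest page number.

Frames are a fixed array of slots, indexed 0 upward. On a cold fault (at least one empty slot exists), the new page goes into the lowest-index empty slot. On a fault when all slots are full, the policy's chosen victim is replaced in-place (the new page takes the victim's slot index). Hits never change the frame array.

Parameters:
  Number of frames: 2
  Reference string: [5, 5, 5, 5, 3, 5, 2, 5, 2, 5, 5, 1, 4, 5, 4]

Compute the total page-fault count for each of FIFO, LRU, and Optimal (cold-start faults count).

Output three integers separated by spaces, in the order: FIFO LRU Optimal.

Answer: 7 6 5

Derivation:
--- FIFO ---
  step 0: ref 5 -> FAULT, frames=[5,-] (faults so far: 1)
  step 1: ref 5 -> HIT, frames=[5,-] (faults so far: 1)
  step 2: ref 5 -> HIT, frames=[5,-] (faults so far: 1)
  step 3: ref 5 -> HIT, frames=[5,-] (faults so far: 1)
  step 4: ref 3 -> FAULT, frames=[5,3] (faults so far: 2)
  step 5: ref 5 -> HIT, frames=[5,3] (faults so far: 2)
  step 6: ref 2 -> FAULT, evict 5, frames=[2,3] (faults so far: 3)
  step 7: ref 5 -> FAULT, evict 3, frames=[2,5] (faults so far: 4)
  step 8: ref 2 -> HIT, frames=[2,5] (faults so far: 4)
  step 9: ref 5 -> HIT, frames=[2,5] (faults so far: 4)
  step 10: ref 5 -> HIT, frames=[2,5] (faults so far: 4)
  step 11: ref 1 -> FAULT, evict 2, frames=[1,5] (faults so far: 5)
  step 12: ref 4 -> FAULT, evict 5, frames=[1,4] (faults so far: 6)
  step 13: ref 5 -> FAULT, evict 1, frames=[5,4] (faults so far: 7)
  step 14: ref 4 -> HIT, frames=[5,4] (faults so far: 7)
  FIFO total faults: 7
--- LRU ---
  step 0: ref 5 -> FAULT, frames=[5,-] (faults so far: 1)
  step 1: ref 5 -> HIT, frames=[5,-] (faults so far: 1)
  step 2: ref 5 -> HIT, frames=[5,-] (faults so far: 1)
  step 3: ref 5 -> HIT, frames=[5,-] (faults so far: 1)
  step 4: ref 3 -> FAULT, frames=[5,3] (faults so far: 2)
  step 5: ref 5 -> HIT, frames=[5,3] (faults so far: 2)
  step 6: ref 2 -> FAULT, evict 3, frames=[5,2] (faults so far: 3)
  step 7: ref 5 -> HIT, frames=[5,2] (faults so far: 3)
  step 8: ref 2 -> HIT, frames=[5,2] (faults so far: 3)
  step 9: ref 5 -> HIT, frames=[5,2] (faults so far: 3)
  step 10: ref 5 -> HIT, frames=[5,2] (faults so far: 3)
  step 11: ref 1 -> FAULT, evict 2, frames=[5,1] (faults so far: 4)
  step 12: ref 4 -> FAULT, evict 5, frames=[4,1] (faults so far: 5)
  step 13: ref 5 -> FAULT, evict 1, frames=[4,5] (faults so far: 6)
  step 14: ref 4 -> HIT, frames=[4,5] (faults so far: 6)
  LRU total faults: 6
--- Optimal ---
  step 0: ref 5 -> FAULT, frames=[5,-] (faults so far: 1)
  step 1: ref 5 -> HIT, frames=[5,-] (faults so far: 1)
  step 2: ref 5 -> HIT, frames=[5,-] (faults so far: 1)
  step 3: ref 5 -> HIT, frames=[5,-] (faults so far: 1)
  step 4: ref 3 -> FAULT, frames=[5,3] (faults so far: 2)
  step 5: ref 5 -> HIT, frames=[5,3] (faults so far: 2)
  step 6: ref 2 -> FAULT, evict 3, frames=[5,2] (faults so far: 3)
  step 7: ref 5 -> HIT, frames=[5,2] (faults so far: 3)
  step 8: ref 2 -> HIT, frames=[5,2] (faults so far: 3)
  step 9: ref 5 -> HIT, frames=[5,2] (faults so far: 3)
  step 10: ref 5 -> HIT, frames=[5,2] (faults so far: 3)
  step 11: ref 1 -> FAULT, evict 2, frames=[5,1] (faults so far: 4)
  step 12: ref 4 -> FAULT, evict 1, frames=[5,4] (faults so far: 5)
  step 13: ref 5 -> HIT, frames=[5,4] (faults so far: 5)
  step 14: ref 4 -> HIT, frames=[5,4] (faults so far: 5)
  Optimal total faults: 5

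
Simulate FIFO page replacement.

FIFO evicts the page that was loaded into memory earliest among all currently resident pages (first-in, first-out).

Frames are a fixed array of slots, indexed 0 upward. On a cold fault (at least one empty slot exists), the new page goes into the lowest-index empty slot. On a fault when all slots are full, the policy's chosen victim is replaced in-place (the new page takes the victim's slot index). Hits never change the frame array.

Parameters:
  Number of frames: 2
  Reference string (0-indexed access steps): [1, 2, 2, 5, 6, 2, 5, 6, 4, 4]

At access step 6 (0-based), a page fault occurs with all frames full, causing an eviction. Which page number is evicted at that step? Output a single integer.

Step 0: ref 1 -> FAULT, frames=[1,-]
Step 1: ref 2 -> FAULT, frames=[1,2]
Step 2: ref 2 -> HIT, frames=[1,2]
Step 3: ref 5 -> FAULT, evict 1, frames=[5,2]
Step 4: ref 6 -> FAULT, evict 2, frames=[5,6]
Step 5: ref 2 -> FAULT, evict 5, frames=[2,6]
Step 6: ref 5 -> FAULT, evict 6, frames=[2,5]
At step 6: evicted page 6

Answer: 6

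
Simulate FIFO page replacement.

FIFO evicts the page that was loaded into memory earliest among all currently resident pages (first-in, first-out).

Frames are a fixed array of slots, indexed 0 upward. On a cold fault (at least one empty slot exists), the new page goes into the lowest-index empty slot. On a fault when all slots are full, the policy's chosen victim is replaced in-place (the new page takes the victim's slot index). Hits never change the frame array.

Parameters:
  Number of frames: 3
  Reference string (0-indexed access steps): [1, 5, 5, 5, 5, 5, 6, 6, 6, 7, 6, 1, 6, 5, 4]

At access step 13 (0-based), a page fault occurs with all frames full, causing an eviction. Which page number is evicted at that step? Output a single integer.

Step 0: ref 1 -> FAULT, frames=[1,-,-]
Step 1: ref 5 -> FAULT, frames=[1,5,-]
Step 2: ref 5 -> HIT, frames=[1,5,-]
Step 3: ref 5 -> HIT, frames=[1,5,-]
Step 4: ref 5 -> HIT, frames=[1,5,-]
Step 5: ref 5 -> HIT, frames=[1,5,-]
Step 6: ref 6 -> FAULT, frames=[1,5,6]
Step 7: ref 6 -> HIT, frames=[1,5,6]
Step 8: ref 6 -> HIT, frames=[1,5,6]
Step 9: ref 7 -> FAULT, evict 1, frames=[7,5,6]
Step 10: ref 6 -> HIT, frames=[7,5,6]
Step 11: ref 1 -> FAULT, evict 5, frames=[7,1,6]
Step 12: ref 6 -> HIT, frames=[7,1,6]
Step 13: ref 5 -> FAULT, evict 6, frames=[7,1,5]
At step 13: evicted page 6

Answer: 6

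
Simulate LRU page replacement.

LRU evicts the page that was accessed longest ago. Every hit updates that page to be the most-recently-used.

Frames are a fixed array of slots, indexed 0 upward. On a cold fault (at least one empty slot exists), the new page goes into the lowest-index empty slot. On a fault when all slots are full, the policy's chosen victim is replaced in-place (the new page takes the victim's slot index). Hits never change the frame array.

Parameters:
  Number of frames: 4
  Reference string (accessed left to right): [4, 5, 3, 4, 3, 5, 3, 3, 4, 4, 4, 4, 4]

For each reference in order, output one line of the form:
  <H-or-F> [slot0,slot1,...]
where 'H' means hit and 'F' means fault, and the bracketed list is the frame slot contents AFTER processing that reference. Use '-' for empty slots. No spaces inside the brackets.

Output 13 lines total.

F [4,-,-,-]
F [4,5,-,-]
F [4,5,3,-]
H [4,5,3,-]
H [4,5,3,-]
H [4,5,3,-]
H [4,5,3,-]
H [4,5,3,-]
H [4,5,3,-]
H [4,5,3,-]
H [4,5,3,-]
H [4,5,3,-]
H [4,5,3,-]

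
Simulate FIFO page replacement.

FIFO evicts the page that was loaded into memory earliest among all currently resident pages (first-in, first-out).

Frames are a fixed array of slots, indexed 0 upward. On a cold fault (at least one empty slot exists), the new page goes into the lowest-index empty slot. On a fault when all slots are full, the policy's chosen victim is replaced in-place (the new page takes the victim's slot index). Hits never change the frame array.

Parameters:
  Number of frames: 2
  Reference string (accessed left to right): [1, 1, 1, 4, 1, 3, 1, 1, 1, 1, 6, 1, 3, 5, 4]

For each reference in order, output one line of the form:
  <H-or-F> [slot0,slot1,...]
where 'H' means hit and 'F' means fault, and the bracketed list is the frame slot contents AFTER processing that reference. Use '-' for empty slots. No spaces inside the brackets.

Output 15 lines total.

F [1,-]
H [1,-]
H [1,-]
F [1,4]
H [1,4]
F [3,4]
F [3,1]
H [3,1]
H [3,1]
H [3,1]
F [6,1]
H [6,1]
F [6,3]
F [5,3]
F [5,4]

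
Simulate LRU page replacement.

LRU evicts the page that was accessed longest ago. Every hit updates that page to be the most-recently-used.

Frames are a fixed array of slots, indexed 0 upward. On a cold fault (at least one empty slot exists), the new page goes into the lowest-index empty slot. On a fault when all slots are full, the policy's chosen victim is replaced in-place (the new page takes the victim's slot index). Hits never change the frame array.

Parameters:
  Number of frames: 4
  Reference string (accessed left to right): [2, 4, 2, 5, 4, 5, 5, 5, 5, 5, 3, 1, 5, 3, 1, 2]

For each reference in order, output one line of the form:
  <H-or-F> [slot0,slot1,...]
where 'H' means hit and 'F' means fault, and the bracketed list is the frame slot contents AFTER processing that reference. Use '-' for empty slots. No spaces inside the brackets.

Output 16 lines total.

F [2,-,-,-]
F [2,4,-,-]
H [2,4,-,-]
F [2,4,5,-]
H [2,4,5,-]
H [2,4,5,-]
H [2,4,5,-]
H [2,4,5,-]
H [2,4,5,-]
H [2,4,5,-]
F [2,4,5,3]
F [1,4,5,3]
H [1,4,5,3]
H [1,4,5,3]
H [1,4,5,3]
F [1,2,5,3]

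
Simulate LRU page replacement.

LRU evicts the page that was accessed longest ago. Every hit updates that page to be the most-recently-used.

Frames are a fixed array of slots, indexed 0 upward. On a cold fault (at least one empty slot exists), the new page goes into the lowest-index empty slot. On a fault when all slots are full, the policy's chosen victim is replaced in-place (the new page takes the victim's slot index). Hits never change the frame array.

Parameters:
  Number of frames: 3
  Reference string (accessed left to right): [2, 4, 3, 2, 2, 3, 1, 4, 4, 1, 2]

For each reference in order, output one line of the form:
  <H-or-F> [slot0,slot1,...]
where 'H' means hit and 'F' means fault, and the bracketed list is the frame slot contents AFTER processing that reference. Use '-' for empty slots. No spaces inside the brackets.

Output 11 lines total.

F [2,-,-]
F [2,4,-]
F [2,4,3]
H [2,4,3]
H [2,4,3]
H [2,4,3]
F [2,1,3]
F [4,1,3]
H [4,1,3]
H [4,1,3]
F [4,1,2]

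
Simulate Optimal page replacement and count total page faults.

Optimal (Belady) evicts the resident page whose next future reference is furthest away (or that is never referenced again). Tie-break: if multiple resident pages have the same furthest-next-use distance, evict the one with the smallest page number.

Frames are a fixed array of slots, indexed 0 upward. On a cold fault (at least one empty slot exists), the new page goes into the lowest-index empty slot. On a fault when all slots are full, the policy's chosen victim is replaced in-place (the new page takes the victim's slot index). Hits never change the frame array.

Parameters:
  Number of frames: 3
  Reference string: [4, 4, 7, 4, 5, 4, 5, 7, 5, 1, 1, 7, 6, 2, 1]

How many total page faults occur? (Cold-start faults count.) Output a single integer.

Step 0: ref 4 → FAULT, frames=[4,-,-]
Step 1: ref 4 → HIT, frames=[4,-,-]
Step 2: ref 7 → FAULT, frames=[4,7,-]
Step 3: ref 4 → HIT, frames=[4,7,-]
Step 4: ref 5 → FAULT, frames=[4,7,5]
Step 5: ref 4 → HIT, frames=[4,7,5]
Step 6: ref 5 → HIT, frames=[4,7,5]
Step 7: ref 7 → HIT, frames=[4,7,5]
Step 8: ref 5 → HIT, frames=[4,7,5]
Step 9: ref 1 → FAULT (evict 4), frames=[1,7,5]
Step 10: ref 1 → HIT, frames=[1,7,5]
Step 11: ref 7 → HIT, frames=[1,7,5]
Step 12: ref 6 → FAULT (evict 5), frames=[1,7,6]
Step 13: ref 2 → FAULT (evict 6), frames=[1,7,2]
Step 14: ref 1 → HIT, frames=[1,7,2]
Total faults: 6

Answer: 6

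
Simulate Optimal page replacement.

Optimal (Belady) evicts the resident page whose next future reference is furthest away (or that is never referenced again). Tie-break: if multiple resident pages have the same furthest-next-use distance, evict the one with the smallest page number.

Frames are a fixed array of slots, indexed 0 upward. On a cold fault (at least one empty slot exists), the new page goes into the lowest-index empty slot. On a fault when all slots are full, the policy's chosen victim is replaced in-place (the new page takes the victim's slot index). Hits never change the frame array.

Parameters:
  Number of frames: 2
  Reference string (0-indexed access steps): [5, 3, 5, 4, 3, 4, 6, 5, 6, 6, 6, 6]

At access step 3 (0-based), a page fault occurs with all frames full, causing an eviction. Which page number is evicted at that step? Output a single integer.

Step 0: ref 5 -> FAULT, frames=[5,-]
Step 1: ref 3 -> FAULT, frames=[5,3]
Step 2: ref 5 -> HIT, frames=[5,3]
Step 3: ref 4 -> FAULT, evict 5, frames=[4,3]
At step 3: evicted page 5

Answer: 5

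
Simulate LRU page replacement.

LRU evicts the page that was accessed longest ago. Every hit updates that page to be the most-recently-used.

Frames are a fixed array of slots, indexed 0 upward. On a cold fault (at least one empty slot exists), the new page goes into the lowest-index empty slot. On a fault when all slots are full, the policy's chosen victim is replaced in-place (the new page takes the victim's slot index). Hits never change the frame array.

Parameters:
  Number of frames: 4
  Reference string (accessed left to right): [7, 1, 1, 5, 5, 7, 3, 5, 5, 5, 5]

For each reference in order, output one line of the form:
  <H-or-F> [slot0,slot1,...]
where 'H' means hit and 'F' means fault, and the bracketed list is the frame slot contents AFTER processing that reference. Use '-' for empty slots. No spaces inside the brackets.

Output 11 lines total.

F [7,-,-,-]
F [7,1,-,-]
H [7,1,-,-]
F [7,1,5,-]
H [7,1,5,-]
H [7,1,5,-]
F [7,1,5,3]
H [7,1,5,3]
H [7,1,5,3]
H [7,1,5,3]
H [7,1,5,3]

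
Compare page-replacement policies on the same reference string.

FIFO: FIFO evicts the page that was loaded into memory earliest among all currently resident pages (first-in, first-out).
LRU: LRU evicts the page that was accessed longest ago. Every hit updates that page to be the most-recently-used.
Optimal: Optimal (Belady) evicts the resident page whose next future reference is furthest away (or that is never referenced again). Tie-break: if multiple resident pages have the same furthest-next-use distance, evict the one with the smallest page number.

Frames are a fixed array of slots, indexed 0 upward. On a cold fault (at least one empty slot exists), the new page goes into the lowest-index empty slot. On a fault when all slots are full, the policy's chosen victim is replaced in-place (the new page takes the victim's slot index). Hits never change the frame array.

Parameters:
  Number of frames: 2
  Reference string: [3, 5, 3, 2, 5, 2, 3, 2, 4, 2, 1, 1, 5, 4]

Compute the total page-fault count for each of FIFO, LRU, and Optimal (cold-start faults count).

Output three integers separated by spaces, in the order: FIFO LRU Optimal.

--- FIFO ---
  step 0: ref 3 -> FAULT, frames=[3,-] (faults so far: 1)
  step 1: ref 5 -> FAULT, frames=[3,5] (faults so far: 2)
  step 2: ref 3 -> HIT, frames=[3,5] (faults so far: 2)
  step 3: ref 2 -> FAULT, evict 3, frames=[2,5] (faults so far: 3)
  step 4: ref 5 -> HIT, frames=[2,5] (faults so far: 3)
  step 5: ref 2 -> HIT, frames=[2,5] (faults so far: 3)
  step 6: ref 3 -> FAULT, evict 5, frames=[2,3] (faults so far: 4)
  step 7: ref 2 -> HIT, frames=[2,3] (faults so far: 4)
  step 8: ref 4 -> FAULT, evict 2, frames=[4,3] (faults so far: 5)
  step 9: ref 2 -> FAULT, evict 3, frames=[4,2] (faults so far: 6)
  step 10: ref 1 -> FAULT, evict 4, frames=[1,2] (faults so far: 7)
  step 11: ref 1 -> HIT, frames=[1,2] (faults so far: 7)
  step 12: ref 5 -> FAULT, evict 2, frames=[1,5] (faults so far: 8)
  step 13: ref 4 -> FAULT, evict 1, frames=[4,5] (faults so far: 9)
  FIFO total faults: 9
--- LRU ---
  step 0: ref 3 -> FAULT, frames=[3,-] (faults so far: 1)
  step 1: ref 5 -> FAULT, frames=[3,5] (faults so far: 2)
  step 2: ref 3 -> HIT, frames=[3,5] (faults so far: 2)
  step 3: ref 2 -> FAULT, evict 5, frames=[3,2] (faults so far: 3)
  step 4: ref 5 -> FAULT, evict 3, frames=[5,2] (faults so far: 4)
  step 5: ref 2 -> HIT, frames=[5,2] (faults so far: 4)
  step 6: ref 3 -> FAULT, evict 5, frames=[3,2] (faults so far: 5)
  step 7: ref 2 -> HIT, frames=[3,2] (faults so far: 5)
  step 8: ref 4 -> FAULT, evict 3, frames=[4,2] (faults so far: 6)
  step 9: ref 2 -> HIT, frames=[4,2] (faults so far: 6)
  step 10: ref 1 -> FAULT, evict 4, frames=[1,2] (faults so far: 7)
  step 11: ref 1 -> HIT, frames=[1,2] (faults so far: 7)
  step 12: ref 5 -> FAULT, evict 2, frames=[1,5] (faults so far: 8)
  step 13: ref 4 -> FAULT, evict 1, frames=[4,5] (faults so far: 9)
  LRU total faults: 9
--- Optimal ---
  step 0: ref 3 -> FAULT, frames=[3,-] (faults so far: 1)
  step 1: ref 5 -> FAULT, frames=[3,5] (faults so far: 2)
  step 2: ref 3 -> HIT, frames=[3,5] (faults so far: 2)
  step 3: ref 2 -> FAULT, evict 3, frames=[2,5] (faults so far: 3)
  step 4: ref 5 -> HIT, frames=[2,5] (faults so far: 3)
  step 5: ref 2 -> HIT, frames=[2,5] (faults so far: 3)
  step 6: ref 3 -> FAULT, evict 5, frames=[2,3] (faults so far: 4)
  step 7: ref 2 -> HIT, frames=[2,3] (faults so far: 4)
  step 8: ref 4 -> FAULT, evict 3, frames=[2,4] (faults so far: 5)
  step 9: ref 2 -> HIT, frames=[2,4] (faults so far: 5)
  step 10: ref 1 -> FAULT, evict 2, frames=[1,4] (faults so far: 6)
  step 11: ref 1 -> HIT, frames=[1,4] (faults so far: 6)
  step 12: ref 5 -> FAULT, evict 1, frames=[5,4] (faults so far: 7)
  step 13: ref 4 -> HIT, frames=[5,4] (faults so far: 7)
  Optimal total faults: 7

Answer: 9 9 7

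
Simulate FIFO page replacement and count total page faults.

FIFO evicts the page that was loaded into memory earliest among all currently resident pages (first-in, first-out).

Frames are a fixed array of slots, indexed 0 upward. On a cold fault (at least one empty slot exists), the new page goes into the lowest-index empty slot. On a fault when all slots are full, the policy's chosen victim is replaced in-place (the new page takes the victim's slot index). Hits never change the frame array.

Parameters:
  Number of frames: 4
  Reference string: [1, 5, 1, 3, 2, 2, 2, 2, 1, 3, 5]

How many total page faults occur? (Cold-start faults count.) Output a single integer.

Answer: 4

Derivation:
Step 0: ref 1 → FAULT, frames=[1,-,-,-]
Step 1: ref 5 → FAULT, frames=[1,5,-,-]
Step 2: ref 1 → HIT, frames=[1,5,-,-]
Step 3: ref 3 → FAULT, frames=[1,5,3,-]
Step 4: ref 2 → FAULT, frames=[1,5,3,2]
Step 5: ref 2 → HIT, frames=[1,5,3,2]
Step 6: ref 2 → HIT, frames=[1,5,3,2]
Step 7: ref 2 → HIT, frames=[1,5,3,2]
Step 8: ref 1 → HIT, frames=[1,5,3,2]
Step 9: ref 3 → HIT, frames=[1,5,3,2]
Step 10: ref 5 → HIT, frames=[1,5,3,2]
Total faults: 4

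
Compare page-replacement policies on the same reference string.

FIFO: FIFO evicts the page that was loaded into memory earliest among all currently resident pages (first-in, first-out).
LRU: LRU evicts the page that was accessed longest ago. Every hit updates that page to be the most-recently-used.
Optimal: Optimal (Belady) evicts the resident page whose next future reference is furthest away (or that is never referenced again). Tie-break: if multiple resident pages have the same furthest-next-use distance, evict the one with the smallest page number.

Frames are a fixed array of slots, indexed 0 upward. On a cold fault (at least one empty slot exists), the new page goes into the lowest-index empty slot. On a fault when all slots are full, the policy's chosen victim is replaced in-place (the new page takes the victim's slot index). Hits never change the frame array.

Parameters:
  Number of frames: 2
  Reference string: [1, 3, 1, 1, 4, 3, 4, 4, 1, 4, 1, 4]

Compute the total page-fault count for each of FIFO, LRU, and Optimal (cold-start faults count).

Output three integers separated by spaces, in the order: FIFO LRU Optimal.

Answer: 4 5 4

Derivation:
--- FIFO ---
  step 0: ref 1 -> FAULT, frames=[1,-] (faults so far: 1)
  step 1: ref 3 -> FAULT, frames=[1,3] (faults so far: 2)
  step 2: ref 1 -> HIT, frames=[1,3] (faults so far: 2)
  step 3: ref 1 -> HIT, frames=[1,3] (faults so far: 2)
  step 4: ref 4 -> FAULT, evict 1, frames=[4,3] (faults so far: 3)
  step 5: ref 3 -> HIT, frames=[4,3] (faults so far: 3)
  step 6: ref 4 -> HIT, frames=[4,3] (faults so far: 3)
  step 7: ref 4 -> HIT, frames=[4,3] (faults so far: 3)
  step 8: ref 1 -> FAULT, evict 3, frames=[4,1] (faults so far: 4)
  step 9: ref 4 -> HIT, frames=[4,1] (faults so far: 4)
  step 10: ref 1 -> HIT, frames=[4,1] (faults so far: 4)
  step 11: ref 4 -> HIT, frames=[4,1] (faults so far: 4)
  FIFO total faults: 4
--- LRU ---
  step 0: ref 1 -> FAULT, frames=[1,-] (faults so far: 1)
  step 1: ref 3 -> FAULT, frames=[1,3] (faults so far: 2)
  step 2: ref 1 -> HIT, frames=[1,3] (faults so far: 2)
  step 3: ref 1 -> HIT, frames=[1,3] (faults so far: 2)
  step 4: ref 4 -> FAULT, evict 3, frames=[1,4] (faults so far: 3)
  step 5: ref 3 -> FAULT, evict 1, frames=[3,4] (faults so far: 4)
  step 6: ref 4 -> HIT, frames=[3,4] (faults so far: 4)
  step 7: ref 4 -> HIT, frames=[3,4] (faults so far: 4)
  step 8: ref 1 -> FAULT, evict 3, frames=[1,4] (faults so far: 5)
  step 9: ref 4 -> HIT, frames=[1,4] (faults so far: 5)
  step 10: ref 1 -> HIT, frames=[1,4] (faults so far: 5)
  step 11: ref 4 -> HIT, frames=[1,4] (faults so far: 5)
  LRU total faults: 5
--- Optimal ---
  step 0: ref 1 -> FAULT, frames=[1,-] (faults so far: 1)
  step 1: ref 3 -> FAULT, frames=[1,3] (faults so far: 2)
  step 2: ref 1 -> HIT, frames=[1,3] (faults so far: 2)
  step 3: ref 1 -> HIT, frames=[1,3] (faults so far: 2)
  step 4: ref 4 -> FAULT, evict 1, frames=[4,3] (faults so far: 3)
  step 5: ref 3 -> HIT, frames=[4,3] (faults so far: 3)
  step 6: ref 4 -> HIT, frames=[4,3] (faults so far: 3)
  step 7: ref 4 -> HIT, frames=[4,3] (faults so far: 3)
  step 8: ref 1 -> FAULT, evict 3, frames=[4,1] (faults so far: 4)
  step 9: ref 4 -> HIT, frames=[4,1] (faults so far: 4)
  step 10: ref 1 -> HIT, frames=[4,1] (faults so far: 4)
  step 11: ref 4 -> HIT, frames=[4,1] (faults so far: 4)
  Optimal total faults: 4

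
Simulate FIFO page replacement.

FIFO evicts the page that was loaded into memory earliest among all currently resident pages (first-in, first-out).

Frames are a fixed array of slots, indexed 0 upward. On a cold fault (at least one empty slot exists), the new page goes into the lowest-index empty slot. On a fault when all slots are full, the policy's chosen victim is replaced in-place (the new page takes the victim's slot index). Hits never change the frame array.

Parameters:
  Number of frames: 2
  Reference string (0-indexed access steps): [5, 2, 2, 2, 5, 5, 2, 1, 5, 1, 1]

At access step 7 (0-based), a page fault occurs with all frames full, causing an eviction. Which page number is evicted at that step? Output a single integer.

Answer: 5

Derivation:
Step 0: ref 5 -> FAULT, frames=[5,-]
Step 1: ref 2 -> FAULT, frames=[5,2]
Step 2: ref 2 -> HIT, frames=[5,2]
Step 3: ref 2 -> HIT, frames=[5,2]
Step 4: ref 5 -> HIT, frames=[5,2]
Step 5: ref 5 -> HIT, frames=[5,2]
Step 6: ref 2 -> HIT, frames=[5,2]
Step 7: ref 1 -> FAULT, evict 5, frames=[1,2]
At step 7: evicted page 5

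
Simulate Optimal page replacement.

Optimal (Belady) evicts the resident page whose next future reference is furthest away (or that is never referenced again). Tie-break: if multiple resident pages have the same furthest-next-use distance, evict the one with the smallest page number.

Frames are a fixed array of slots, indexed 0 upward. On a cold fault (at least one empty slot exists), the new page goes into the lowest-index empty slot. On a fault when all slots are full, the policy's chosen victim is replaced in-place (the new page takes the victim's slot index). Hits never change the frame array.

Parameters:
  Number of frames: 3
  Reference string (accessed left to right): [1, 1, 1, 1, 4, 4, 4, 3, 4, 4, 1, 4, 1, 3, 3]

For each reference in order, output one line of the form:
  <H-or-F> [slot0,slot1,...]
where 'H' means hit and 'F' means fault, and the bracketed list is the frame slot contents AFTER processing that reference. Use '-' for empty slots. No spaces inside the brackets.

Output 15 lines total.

F [1,-,-]
H [1,-,-]
H [1,-,-]
H [1,-,-]
F [1,4,-]
H [1,4,-]
H [1,4,-]
F [1,4,3]
H [1,4,3]
H [1,4,3]
H [1,4,3]
H [1,4,3]
H [1,4,3]
H [1,4,3]
H [1,4,3]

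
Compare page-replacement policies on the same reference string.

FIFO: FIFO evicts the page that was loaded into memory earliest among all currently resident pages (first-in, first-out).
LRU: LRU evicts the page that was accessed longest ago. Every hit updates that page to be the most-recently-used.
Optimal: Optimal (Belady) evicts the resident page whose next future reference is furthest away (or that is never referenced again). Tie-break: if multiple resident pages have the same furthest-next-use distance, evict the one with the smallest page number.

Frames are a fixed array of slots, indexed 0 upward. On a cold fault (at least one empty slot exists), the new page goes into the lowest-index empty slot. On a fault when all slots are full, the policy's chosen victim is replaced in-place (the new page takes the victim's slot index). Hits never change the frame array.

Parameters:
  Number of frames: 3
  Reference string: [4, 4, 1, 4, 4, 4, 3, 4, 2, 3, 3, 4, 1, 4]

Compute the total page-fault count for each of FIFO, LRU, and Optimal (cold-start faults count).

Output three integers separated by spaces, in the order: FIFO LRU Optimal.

Answer: 6 5 5

Derivation:
--- FIFO ---
  step 0: ref 4 -> FAULT, frames=[4,-,-] (faults so far: 1)
  step 1: ref 4 -> HIT, frames=[4,-,-] (faults so far: 1)
  step 2: ref 1 -> FAULT, frames=[4,1,-] (faults so far: 2)
  step 3: ref 4 -> HIT, frames=[4,1,-] (faults so far: 2)
  step 4: ref 4 -> HIT, frames=[4,1,-] (faults so far: 2)
  step 5: ref 4 -> HIT, frames=[4,1,-] (faults so far: 2)
  step 6: ref 3 -> FAULT, frames=[4,1,3] (faults so far: 3)
  step 7: ref 4 -> HIT, frames=[4,1,3] (faults so far: 3)
  step 8: ref 2 -> FAULT, evict 4, frames=[2,1,3] (faults so far: 4)
  step 9: ref 3 -> HIT, frames=[2,1,3] (faults so far: 4)
  step 10: ref 3 -> HIT, frames=[2,1,3] (faults so far: 4)
  step 11: ref 4 -> FAULT, evict 1, frames=[2,4,3] (faults so far: 5)
  step 12: ref 1 -> FAULT, evict 3, frames=[2,4,1] (faults so far: 6)
  step 13: ref 4 -> HIT, frames=[2,4,1] (faults so far: 6)
  FIFO total faults: 6
--- LRU ---
  step 0: ref 4 -> FAULT, frames=[4,-,-] (faults so far: 1)
  step 1: ref 4 -> HIT, frames=[4,-,-] (faults so far: 1)
  step 2: ref 1 -> FAULT, frames=[4,1,-] (faults so far: 2)
  step 3: ref 4 -> HIT, frames=[4,1,-] (faults so far: 2)
  step 4: ref 4 -> HIT, frames=[4,1,-] (faults so far: 2)
  step 5: ref 4 -> HIT, frames=[4,1,-] (faults so far: 2)
  step 6: ref 3 -> FAULT, frames=[4,1,3] (faults so far: 3)
  step 7: ref 4 -> HIT, frames=[4,1,3] (faults so far: 3)
  step 8: ref 2 -> FAULT, evict 1, frames=[4,2,3] (faults so far: 4)
  step 9: ref 3 -> HIT, frames=[4,2,3] (faults so far: 4)
  step 10: ref 3 -> HIT, frames=[4,2,3] (faults so far: 4)
  step 11: ref 4 -> HIT, frames=[4,2,3] (faults so far: 4)
  step 12: ref 1 -> FAULT, evict 2, frames=[4,1,3] (faults so far: 5)
  step 13: ref 4 -> HIT, frames=[4,1,3] (faults so far: 5)
  LRU total faults: 5
--- Optimal ---
  step 0: ref 4 -> FAULT, frames=[4,-,-] (faults so far: 1)
  step 1: ref 4 -> HIT, frames=[4,-,-] (faults so far: 1)
  step 2: ref 1 -> FAULT, frames=[4,1,-] (faults so far: 2)
  step 3: ref 4 -> HIT, frames=[4,1,-] (faults so far: 2)
  step 4: ref 4 -> HIT, frames=[4,1,-] (faults so far: 2)
  step 5: ref 4 -> HIT, frames=[4,1,-] (faults so far: 2)
  step 6: ref 3 -> FAULT, frames=[4,1,3] (faults so far: 3)
  step 7: ref 4 -> HIT, frames=[4,1,3] (faults so far: 3)
  step 8: ref 2 -> FAULT, evict 1, frames=[4,2,3] (faults so far: 4)
  step 9: ref 3 -> HIT, frames=[4,2,3] (faults so far: 4)
  step 10: ref 3 -> HIT, frames=[4,2,3] (faults so far: 4)
  step 11: ref 4 -> HIT, frames=[4,2,3] (faults so far: 4)
  step 12: ref 1 -> FAULT, evict 2, frames=[4,1,3] (faults so far: 5)
  step 13: ref 4 -> HIT, frames=[4,1,3] (faults so far: 5)
  Optimal total faults: 5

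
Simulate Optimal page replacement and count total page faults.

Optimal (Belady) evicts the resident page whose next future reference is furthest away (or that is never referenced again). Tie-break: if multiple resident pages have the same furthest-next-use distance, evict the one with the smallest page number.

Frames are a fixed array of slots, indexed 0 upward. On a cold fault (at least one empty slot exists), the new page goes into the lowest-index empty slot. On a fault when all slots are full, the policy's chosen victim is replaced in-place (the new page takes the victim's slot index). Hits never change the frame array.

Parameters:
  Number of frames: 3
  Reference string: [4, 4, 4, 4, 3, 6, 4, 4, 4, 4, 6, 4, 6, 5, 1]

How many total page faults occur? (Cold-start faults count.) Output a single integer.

Answer: 5

Derivation:
Step 0: ref 4 → FAULT, frames=[4,-,-]
Step 1: ref 4 → HIT, frames=[4,-,-]
Step 2: ref 4 → HIT, frames=[4,-,-]
Step 3: ref 4 → HIT, frames=[4,-,-]
Step 4: ref 3 → FAULT, frames=[4,3,-]
Step 5: ref 6 → FAULT, frames=[4,3,6]
Step 6: ref 4 → HIT, frames=[4,3,6]
Step 7: ref 4 → HIT, frames=[4,3,6]
Step 8: ref 4 → HIT, frames=[4,3,6]
Step 9: ref 4 → HIT, frames=[4,3,6]
Step 10: ref 6 → HIT, frames=[4,3,6]
Step 11: ref 4 → HIT, frames=[4,3,6]
Step 12: ref 6 → HIT, frames=[4,3,6]
Step 13: ref 5 → FAULT (evict 3), frames=[4,5,6]
Step 14: ref 1 → FAULT (evict 4), frames=[1,5,6]
Total faults: 5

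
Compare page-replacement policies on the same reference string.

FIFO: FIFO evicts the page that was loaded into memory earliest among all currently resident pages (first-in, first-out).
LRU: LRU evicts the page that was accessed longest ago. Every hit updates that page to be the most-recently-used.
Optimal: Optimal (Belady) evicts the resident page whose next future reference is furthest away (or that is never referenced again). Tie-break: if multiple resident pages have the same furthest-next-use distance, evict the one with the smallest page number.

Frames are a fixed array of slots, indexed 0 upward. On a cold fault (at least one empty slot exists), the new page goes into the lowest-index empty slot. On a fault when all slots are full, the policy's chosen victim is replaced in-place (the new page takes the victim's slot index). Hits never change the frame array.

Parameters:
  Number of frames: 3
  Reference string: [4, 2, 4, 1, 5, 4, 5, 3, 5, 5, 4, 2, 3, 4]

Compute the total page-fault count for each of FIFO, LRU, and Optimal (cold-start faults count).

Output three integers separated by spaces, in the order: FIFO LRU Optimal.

Answer: 7 7 6

Derivation:
--- FIFO ---
  step 0: ref 4 -> FAULT, frames=[4,-,-] (faults so far: 1)
  step 1: ref 2 -> FAULT, frames=[4,2,-] (faults so far: 2)
  step 2: ref 4 -> HIT, frames=[4,2,-] (faults so far: 2)
  step 3: ref 1 -> FAULT, frames=[4,2,1] (faults so far: 3)
  step 4: ref 5 -> FAULT, evict 4, frames=[5,2,1] (faults so far: 4)
  step 5: ref 4 -> FAULT, evict 2, frames=[5,4,1] (faults so far: 5)
  step 6: ref 5 -> HIT, frames=[5,4,1] (faults so far: 5)
  step 7: ref 3 -> FAULT, evict 1, frames=[5,4,3] (faults so far: 6)
  step 8: ref 5 -> HIT, frames=[5,4,3] (faults so far: 6)
  step 9: ref 5 -> HIT, frames=[5,4,3] (faults so far: 6)
  step 10: ref 4 -> HIT, frames=[5,4,3] (faults so far: 6)
  step 11: ref 2 -> FAULT, evict 5, frames=[2,4,3] (faults so far: 7)
  step 12: ref 3 -> HIT, frames=[2,4,3] (faults so far: 7)
  step 13: ref 4 -> HIT, frames=[2,4,3] (faults so far: 7)
  FIFO total faults: 7
--- LRU ---
  step 0: ref 4 -> FAULT, frames=[4,-,-] (faults so far: 1)
  step 1: ref 2 -> FAULT, frames=[4,2,-] (faults so far: 2)
  step 2: ref 4 -> HIT, frames=[4,2,-] (faults so far: 2)
  step 3: ref 1 -> FAULT, frames=[4,2,1] (faults so far: 3)
  step 4: ref 5 -> FAULT, evict 2, frames=[4,5,1] (faults so far: 4)
  step 5: ref 4 -> HIT, frames=[4,5,1] (faults so far: 4)
  step 6: ref 5 -> HIT, frames=[4,5,1] (faults so far: 4)
  step 7: ref 3 -> FAULT, evict 1, frames=[4,5,3] (faults so far: 5)
  step 8: ref 5 -> HIT, frames=[4,5,3] (faults so far: 5)
  step 9: ref 5 -> HIT, frames=[4,5,3] (faults so far: 5)
  step 10: ref 4 -> HIT, frames=[4,5,3] (faults so far: 5)
  step 11: ref 2 -> FAULT, evict 3, frames=[4,5,2] (faults so far: 6)
  step 12: ref 3 -> FAULT, evict 5, frames=[4,3,2] (faults so far: 7)
  step 13: ref 4 -> HIT, frames=[4,3,2] (faults so far: 7)
  LRU total faults: 7
--- Optimal ---
  step 0: ref 4 -> FAULT, frames=[4,-,-] (faults so far: 1)
  step 1: ref 2 -> FAULT, frames=[4,2,-] (faults so far: 2)
  step 2: ref 4 -> HIT, frames=[4,2,-] (faults so far: 2)
  step 3: ref 1 -> FAULT, frames=[4,2,1] (faults so far: 3)
  step 4: ref 5 -> FAULT, evict 1, frames=[4,2,5] (faults so far: 4)
  step 5: ref 4 -> HIT, frames=[4,2,5] (faults so far: 4)
  step 6: ref 5 -> HIT, frames=[4,2,5] (faults so far: 4)
  step 7: ref 3 -> FAULT, evict 2, frames=[4,3,5] (faults so far: 5)
  step 8: ref 5 -> HIT, frames=[4,3,5] (faults so far: 5)
  step 9: ref 5 -> HIT, frames=[4,3,5] (faults so far: 5)
  step 10: ref 4 -> HIT, frames=[4,3,5] (faults so far: 5)
  step 11: ref 2 -> FAULT, evict 5, frames=[4,3,2] (faults so far: 6)
  step 12: ref 3 -> HIT, frames=[4,3,2] (faults so far: 6)
  step 13: ref 4 -> HIT, frames=[4,3,2] (faults so far: 6)
  Optimal total faults: 6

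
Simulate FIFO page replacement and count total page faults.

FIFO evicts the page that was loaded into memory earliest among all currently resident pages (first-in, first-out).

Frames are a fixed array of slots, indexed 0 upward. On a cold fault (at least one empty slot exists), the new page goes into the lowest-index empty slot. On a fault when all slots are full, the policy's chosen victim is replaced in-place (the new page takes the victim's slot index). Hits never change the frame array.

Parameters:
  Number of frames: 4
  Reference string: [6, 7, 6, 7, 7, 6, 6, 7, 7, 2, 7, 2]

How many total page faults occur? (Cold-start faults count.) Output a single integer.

Step 0: ref 6 → FAULT, frames=[6,-,-,-]
Step 1: ref 7 → FAULT, frames=[6,7,-,-]
Step 2: ref 6 → HIT, frames=[6,7,-,-]
Step 3: ref 7 → HIT, frames=[6,7,-,-]
Step 4: ref 7 → HIT, frames=[6,7,-,-]
Step 5: ref 6 → HIT, frames=[6,7,-,-]
Step 6: ref 6 → HIT, frames=[6,7,-,-]
Step 7: ref 7 → HIT, frames=[6,7,-,-]
Step 8: ref 7 → HIT, frames=[6,7,-,-]
Step 9: ref 2 → FAULT, frames=[6,7,2,-]
Step 10: ref 7 → HIT, frames=[6,7,2,-]
Step 11: ref 2 → HIT, frames=[6,7,2,-]
Total faults: 3

Answer: 3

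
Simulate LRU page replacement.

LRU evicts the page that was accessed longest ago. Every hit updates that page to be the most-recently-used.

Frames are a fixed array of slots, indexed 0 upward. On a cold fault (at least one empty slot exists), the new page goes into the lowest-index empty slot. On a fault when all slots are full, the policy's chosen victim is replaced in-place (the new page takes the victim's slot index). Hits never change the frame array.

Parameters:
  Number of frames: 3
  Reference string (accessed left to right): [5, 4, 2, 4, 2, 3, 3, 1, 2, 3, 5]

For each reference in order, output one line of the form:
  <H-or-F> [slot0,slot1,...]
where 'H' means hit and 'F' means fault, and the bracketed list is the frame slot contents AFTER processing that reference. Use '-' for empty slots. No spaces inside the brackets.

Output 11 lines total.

F [5,-,-]
F [5,4,-]
F [5,4,2]
H [5,4,2]
H [5,4,2]
F [3,4,2]
H [3,4,2]
F [3,1,2]
H [3,1,2]
H [3,1,2]
F [3,5,2]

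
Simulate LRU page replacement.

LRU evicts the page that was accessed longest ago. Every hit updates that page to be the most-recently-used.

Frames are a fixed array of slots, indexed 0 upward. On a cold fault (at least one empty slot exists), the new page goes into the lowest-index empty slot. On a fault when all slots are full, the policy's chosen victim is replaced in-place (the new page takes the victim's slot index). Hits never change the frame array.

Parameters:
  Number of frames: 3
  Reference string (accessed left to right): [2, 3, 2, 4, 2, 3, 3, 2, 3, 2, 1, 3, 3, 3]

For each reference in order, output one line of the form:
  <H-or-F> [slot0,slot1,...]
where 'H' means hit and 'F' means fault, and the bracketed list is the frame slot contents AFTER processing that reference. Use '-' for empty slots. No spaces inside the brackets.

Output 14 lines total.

F [2,-,-]
F [2,3,-]
H [2,3,-]
F [2,3,4]
H [2,3,4]
H [2,3,4]
H [2,3,4]
H [2,3,4]
H [2,3,4]
H [2,3,4]
F [2,3,1]
H [2,3,1]
H [2,3,1]
H [2,3,1]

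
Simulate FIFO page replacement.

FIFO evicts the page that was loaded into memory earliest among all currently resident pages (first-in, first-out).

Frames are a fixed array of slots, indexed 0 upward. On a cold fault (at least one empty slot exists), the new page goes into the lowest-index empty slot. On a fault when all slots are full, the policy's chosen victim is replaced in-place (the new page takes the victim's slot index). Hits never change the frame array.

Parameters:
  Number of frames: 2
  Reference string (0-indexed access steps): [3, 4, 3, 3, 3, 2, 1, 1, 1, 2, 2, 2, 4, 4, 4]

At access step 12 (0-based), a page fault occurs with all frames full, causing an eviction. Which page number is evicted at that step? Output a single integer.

Answer: 2

Derivation:
Step 0: ref 3 -> FAULT, frames=[3,-]
Step 1: ref 4 -> FAULT, frames=[3,4]
Step 2: ref 3 -> HIT, frames=[3,4]
Step 3: ref 3 -> HIT, frames=[3,4]
Step 4: ref 3 -> HIT, frames=[3,4]
Step 5: ref 2 -> FAULT, evict 3, frames=[2,4]
Step 6: ref 1 -> FAULT, evict 4, frames=[2,1]
Step 7: ref 1 -> HIT, frames=[2,1]
Step 8: ref 1 -> HIT, frames=[2,1]
Step 9: ref 2 -> HIT, frames=[2,1]
Step 10: ref 2 -> HIT, frames=[2,1]
Step 11: ref 2 -> HIT, frames=[2,1]
Step 12: ref 4 -> FAULT, evict 2, frames=[4,1]
At step 12: evicted page 2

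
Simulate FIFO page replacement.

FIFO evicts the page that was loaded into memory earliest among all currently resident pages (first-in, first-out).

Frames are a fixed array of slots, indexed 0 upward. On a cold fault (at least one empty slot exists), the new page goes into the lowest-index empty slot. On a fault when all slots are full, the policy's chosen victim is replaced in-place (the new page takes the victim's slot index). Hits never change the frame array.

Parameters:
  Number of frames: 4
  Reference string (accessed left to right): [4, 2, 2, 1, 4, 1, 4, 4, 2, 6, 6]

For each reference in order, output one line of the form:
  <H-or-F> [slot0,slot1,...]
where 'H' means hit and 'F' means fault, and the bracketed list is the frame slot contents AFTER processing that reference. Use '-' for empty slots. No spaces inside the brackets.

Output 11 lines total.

F [4,-,-,-]
F [4,2,-,-]
H [4,2,-,-]
F [4,2,1,-]
H [4,2,1,-]
H [4,2,1,-]
H [4,2,1,-]
H [4,2,1,-]
H [4,2,1,-]
F [4,2,1,6]
H [4,2,1,6]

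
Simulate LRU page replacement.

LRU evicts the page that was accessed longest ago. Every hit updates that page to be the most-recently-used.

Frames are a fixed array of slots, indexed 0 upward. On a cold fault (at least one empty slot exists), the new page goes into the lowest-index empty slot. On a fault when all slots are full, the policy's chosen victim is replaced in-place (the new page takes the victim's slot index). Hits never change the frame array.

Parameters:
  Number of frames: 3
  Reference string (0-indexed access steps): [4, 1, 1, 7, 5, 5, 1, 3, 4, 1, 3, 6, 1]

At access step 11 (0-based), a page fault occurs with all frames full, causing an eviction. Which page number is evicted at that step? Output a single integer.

Answer: 4

Derivation:
Step 0: ref 4 -> FAULT, frames=[4,-,-]
Step 1: ref 1 -> FAULT, frames=[4,1,-]
Step 2: ref 1 -> HIT, frames=[4,1,-]
Step 3: ref 7 -> FAULT, frames=[4,1,7]
Step 4: ref 5 -> FAULT, evict 4, frames=[5,1,7]
Step 5: ref 5 -> HIT, frames=[5,1,7]
Step 6: ref 1 -> HIT, frames=[5,1,7]
Step 7: ref 3 -> FAULT, evict 7, frames=[5,1,3]
Step 8: ref 4 -> FAULT, evict 5, frames=[4,1,3]
Step 9: ref 1 -> HIT, frames=[4,1,3]
Step 10: ref 3 -> HIT, frames=[4,1,3]
Step 11: ref 6 -> FAULT, evict 4, frames=[6,1,3]
At step 11: evicted page 4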